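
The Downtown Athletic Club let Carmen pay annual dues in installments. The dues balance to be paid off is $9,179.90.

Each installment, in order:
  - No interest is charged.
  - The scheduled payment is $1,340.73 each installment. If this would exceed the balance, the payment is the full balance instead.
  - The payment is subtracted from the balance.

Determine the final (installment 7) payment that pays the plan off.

Installment 1: opening $9,179.90; payment $1,340.73; balance $7,839.17
Installment 2: opening $7,839.17; payment $1,340.73; balance $6,498.44
Installment 3: opening $6,498.44; payment $1,340.73; balance $5,157.71
Installment 4: opening $5,157.71; payment $1,340.73; balance $3,816.98
Installment 5: opening $3,816.98; payment $1,340.73; balance $2,476.25
Installment 6: opening $2,476.25; payment $1,340.73; balance $1,135.52
Installment 7: opening $1,135.52; payment $1,135.52; balance $0.00

$1,135.52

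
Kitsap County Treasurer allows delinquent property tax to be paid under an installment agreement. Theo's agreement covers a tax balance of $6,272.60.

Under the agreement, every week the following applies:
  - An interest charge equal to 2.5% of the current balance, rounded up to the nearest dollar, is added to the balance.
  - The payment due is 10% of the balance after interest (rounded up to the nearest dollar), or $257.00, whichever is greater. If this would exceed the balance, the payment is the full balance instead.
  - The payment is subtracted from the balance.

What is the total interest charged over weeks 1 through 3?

$436.00

Week 1: $6,272.60 +$157.00 interest = $6,429.60; pay $643.00 → $5,786.60
Week 2: $5,786.60 +$145.00 interest = $5,931.60; pay $594.00 → $5,337.60
Week 3: $5,337.60 +$134.00 interest = $5,471.60; pay $548.00 → $4,923.60
Total interest: $157.00 + $145.00 + $134.00 = $436.00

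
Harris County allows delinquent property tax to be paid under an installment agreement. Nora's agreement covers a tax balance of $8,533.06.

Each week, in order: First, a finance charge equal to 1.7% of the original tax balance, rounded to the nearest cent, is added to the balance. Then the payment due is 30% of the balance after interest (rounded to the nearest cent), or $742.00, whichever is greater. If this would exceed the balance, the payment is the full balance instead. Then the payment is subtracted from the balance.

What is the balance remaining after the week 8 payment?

$0.00

Week 1: opening $8,533.06; interest $145.06 → $8,678.12; payment $2,603.44; balance $6,074.68
Week 2: opening $6,074.68; interest $145.06 → $6,219.74; payment $1,865.92; balance $4,353.82
Week 3: opening $4,353.82; interest $145.06 → $4,498.88; payment $1,349.66; balance $3,149.22
Week 4: opening $3,149.22; interest $145.06 → $3,294.28; payment $988.28; balance $2,306.00
Week 5: opening $2,306.00; interest $145.06 → $2,451.06; payment $742.00; balance $1,709.06
Week 6: opening $1,709.06; interest $145.06 → $1,854.12; payment $742.00; balance $1,112.12
Week 7: opening $1,112.12; interest $145.06 → $1,257.18; payment $742.00; balance $515.18
Week 8: opening $515.18; interest $145.06 → $660.24; payment $660.24; balance $0.00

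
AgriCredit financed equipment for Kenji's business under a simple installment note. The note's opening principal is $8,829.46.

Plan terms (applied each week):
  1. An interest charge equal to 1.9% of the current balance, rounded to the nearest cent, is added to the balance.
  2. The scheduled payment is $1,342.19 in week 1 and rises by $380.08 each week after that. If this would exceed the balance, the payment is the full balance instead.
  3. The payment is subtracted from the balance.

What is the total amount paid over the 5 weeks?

Week 1: $8,829.46 +$167.76 interest = $8,997.22; pay $1,342.19 → $7,655.03
Week 2: $7,655.03 +$145.45 interest = $7,800.48; pay $1,722.27 → $6,078.21
Week 3: $6,078.21 +$115.49 interest = $6,193.70; pay $2,102.35 → $4,091.35
Week 4: $4,091.35 +$77.74 interest = $4,169.09; pay $2,482.43 → $1,686.66
Week 5: $1,686.66 +$32.05 interest = $1,718.71; pay $1,718.71 → $0.00
Total paid: $9,367.95

$9,367.95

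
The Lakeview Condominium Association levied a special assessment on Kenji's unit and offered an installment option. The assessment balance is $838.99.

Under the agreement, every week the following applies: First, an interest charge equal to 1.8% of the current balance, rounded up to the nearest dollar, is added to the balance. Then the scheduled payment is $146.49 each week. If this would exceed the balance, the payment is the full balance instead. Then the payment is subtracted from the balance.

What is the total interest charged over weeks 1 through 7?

Week 1: $838.99 +$16.00 interest = $854.99; pay $146.49 → $708.50
Week 2: $708.50 +$13.00 interest = $721.50; pay $146.49 → $575.01
Week 3: $575.01 +$11.00 interest = $586.01; pay $146.49 → $439.52
Week 4: $439.52 +$8.00 interest = $447.52; pay $146.49 → $301.03
Week 5: $301.03 +$6.00 interest = $307.03; pay $146.49 → $160.54
Week 6: $160.54 +$3.00 interest = $163.54; pay $146.49 → $17.05
Week 7: $17.05 +$1.00 interest = $18.05; pay $18.05 → $0.00
Total interest: $16.00 + $13.00 + $11.00 + $8.00 + $6.00 + $3.00 + $1.00 = $58.00

$58.00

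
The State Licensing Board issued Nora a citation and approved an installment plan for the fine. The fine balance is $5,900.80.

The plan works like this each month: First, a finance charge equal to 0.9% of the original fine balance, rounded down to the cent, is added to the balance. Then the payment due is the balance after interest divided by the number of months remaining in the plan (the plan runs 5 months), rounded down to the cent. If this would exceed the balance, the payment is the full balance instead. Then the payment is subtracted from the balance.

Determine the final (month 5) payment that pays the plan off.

Month 1: $5,900.80 +$53.10 interest = $5,953.90; pay $1,190.78 → $4,763.12
Month 2: $4,763.12 +$53.10 interest = $4,816.22; pay $1,204.05 → $3,612.17
Month 3: $3,612.17 +$53.10 interest = $3,665.27; pay $1,221.75 → $2,443.52
Month 4: $2,443.52 +$53.10 interest = $2,496.62; pay $1,248.31 → $1,248.31
Month 5: $1,248.31 +$53.10 interest = $1,301.41; pay $1,301.41 → $0.00

$1,301.41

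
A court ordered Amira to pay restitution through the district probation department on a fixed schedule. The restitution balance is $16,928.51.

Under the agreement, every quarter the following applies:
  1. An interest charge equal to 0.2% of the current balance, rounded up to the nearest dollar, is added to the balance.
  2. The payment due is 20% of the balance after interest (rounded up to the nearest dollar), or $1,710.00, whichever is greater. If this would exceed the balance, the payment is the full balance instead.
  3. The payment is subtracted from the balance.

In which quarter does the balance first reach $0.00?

Quarter 1: opening $16,928.51; interest $34.00 → $16,962.51; payment $3,393.00; balance $13,569.51
Quarter 2: opening $13,569.51; interest $28.00 → $13,597.51; payment $2,720.00; balance $10,877.51
Quarter 3: opening $10,877.51; interest $22.00 → $10,899.51; payment $2,180.00; balance $8,719.51
Quarter 4: opening $8,719.51; interest $18.00 → $8,737.51; payment $1,748.00; balance $6,989.51
Quarter 5: opening $6,989.51; interest $14.00 → $7,003.51; payment $1,710.00; balance $5,293.51
Quarter 6: opening $5,293.51; interest $11.00 → $5,304.51; payment $1,710.00; balance $3,594.51
Quarter 7: opening $3,594.51; interest $8.00 → $3,602.51; payment $1,710.00; balance $1,892.51
Quarter 8: opening $1,892.51; interest $4.00 → $1,896.51; payment $1,710.00; balance $186.51
Quarter 9: opening $186.51; interest $1.00 → $187.51; payment $187.51; balance $0.00
Balance reaches $0.00 in quarter 9.

9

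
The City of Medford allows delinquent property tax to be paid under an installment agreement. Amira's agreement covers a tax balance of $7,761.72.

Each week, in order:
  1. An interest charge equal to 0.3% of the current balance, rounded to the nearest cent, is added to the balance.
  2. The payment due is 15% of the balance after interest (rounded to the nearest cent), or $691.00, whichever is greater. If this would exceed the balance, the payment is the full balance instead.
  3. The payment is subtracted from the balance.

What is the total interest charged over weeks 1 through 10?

$117.63

# | Opening | Interest | Payment | End bal
1 | $7,761.72 | $23.29 | $1,167.75 | $6,617.26
2 | $6,617.26 | $19.85 | $995.57 | $5,641.54
3 | $5,641.54 | $16.92 | $848.77 | $4,809.69
4 | $4,809.69 | $14.43 | $723.62 | $4,100.50
5 | $4,100.50 | $12.30 | $691.00 | $3,421.80
6 | $3,421.80 | $10.27 | $691.00 | $2,741.07
7 | $2,741.07 | $8.22 | $691.00 | $2,058.29
8 | $2,058.29 | $6.17 | $691.00 | $1,373.46
9 | $1,373.46 | $4.12 | $691.00 | $686.58
10 | $686.58 | $2.06 | $688.64 | $0.00
Total interest: $23.29 + $19.85 + $16.92 + $14.43 + $12.30 + $10.27 + $8.22 + $6.17 + $4.12 + $2.06 = $117.63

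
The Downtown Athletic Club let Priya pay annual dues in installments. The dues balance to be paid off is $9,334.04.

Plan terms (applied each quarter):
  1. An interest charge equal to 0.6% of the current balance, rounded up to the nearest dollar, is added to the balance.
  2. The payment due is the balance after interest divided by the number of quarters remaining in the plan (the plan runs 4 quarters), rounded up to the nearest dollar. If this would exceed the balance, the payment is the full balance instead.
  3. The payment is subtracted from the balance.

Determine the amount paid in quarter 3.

Quarter 1: $9,334.04 +$57.00 interest = $9,391.04; pay $2,348.00 → $7,043.04
Quarter 2: $7,043.04 +$43.00 interest = $7,086.04; pay $2,363.00 → $4,723.04
Quarter 3: $4,723.04 +$29.00 interest = $4,752.04; pay $2,377.00 → $2,375.04

$2,377.00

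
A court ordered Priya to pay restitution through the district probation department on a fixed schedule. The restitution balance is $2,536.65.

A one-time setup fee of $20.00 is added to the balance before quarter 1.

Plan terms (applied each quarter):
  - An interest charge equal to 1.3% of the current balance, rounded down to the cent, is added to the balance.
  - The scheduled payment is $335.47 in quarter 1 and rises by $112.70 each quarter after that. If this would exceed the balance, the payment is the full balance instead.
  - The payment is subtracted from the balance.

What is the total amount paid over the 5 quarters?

$2,668.26

Quarter 1: $2,556.65 +$33.23 interest = $2,589.88; pay $335.47 → $2,254.41
Quarter 2: $2,254.41 +$29.30 interest = $2,283.71; pay $448.17 → $1,835.54
Quarter 3: $1,835.54 +$23.86 interest = $1,859.40; pay $560.87 → $1,298.53
Quarter 4: $1,298.53 +$16.88 interest = $1,315.41; pay $673.57 → $641.84
Quarter 5: $641.84 +$8.34 interest = $650.18; pay $650.18 → $0.00
Total paid: $2,668.26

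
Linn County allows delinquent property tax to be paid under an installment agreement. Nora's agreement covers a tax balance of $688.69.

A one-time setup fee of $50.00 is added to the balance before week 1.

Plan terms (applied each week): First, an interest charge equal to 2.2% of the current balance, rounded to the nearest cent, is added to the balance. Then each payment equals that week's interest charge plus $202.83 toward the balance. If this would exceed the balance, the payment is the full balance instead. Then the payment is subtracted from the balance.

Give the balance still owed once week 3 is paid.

$130.20

Week 1: opening $738.69; interest $16.25 → $754.94; payment $219.08; balance $535.86
Week 2: opening $535.86; interest $11.79 → $547.65; payment $214.62; balance $333.03
Week 3: opening $333.03; interest $7.33 → $340.36; payment $210.16; balance $130.20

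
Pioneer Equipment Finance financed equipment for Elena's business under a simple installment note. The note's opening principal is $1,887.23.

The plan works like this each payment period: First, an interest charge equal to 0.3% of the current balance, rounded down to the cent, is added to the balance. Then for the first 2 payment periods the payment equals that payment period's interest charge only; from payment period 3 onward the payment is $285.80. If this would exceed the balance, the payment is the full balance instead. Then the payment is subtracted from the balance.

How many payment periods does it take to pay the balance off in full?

Payment period 1: $1,887.23 +$5.66 interest = $1,892.89; pay $5.66 → $1,887.23
Payment period 2: $1,887.23 +$5.66 interest = $1,892.89; pay $5.66 → $1,887.23
Payment period 3: $1,887.23 +$5.66 interest = $1,892.89; pay $285.80 → $1,607.09
Payment period 4: $1,607.09 +$4.82 interest = $1,611.91; pay $285.80 → $1,326.11
Payment period 5: $1,326.11 +$3.97 interest = $1,330.08; pay $285.80 → $1,044.28
Payment period 6: $1,044.28 +$3.13 interest = $1,047.41; pay $285.80 → $761.61
Payment period 7: $761.61 +$2.28 interest = $763.89; pay $285.80 → $478.09
Payment period 8: $478.09 +$1.43 interest = $479.52; pay $285.80 → $193.72
Payment period 9: $193.72 +$0.58 interest = $194.30; pay $194.30 → $0.00
Balance reaches $0.00 in payment period 9.

9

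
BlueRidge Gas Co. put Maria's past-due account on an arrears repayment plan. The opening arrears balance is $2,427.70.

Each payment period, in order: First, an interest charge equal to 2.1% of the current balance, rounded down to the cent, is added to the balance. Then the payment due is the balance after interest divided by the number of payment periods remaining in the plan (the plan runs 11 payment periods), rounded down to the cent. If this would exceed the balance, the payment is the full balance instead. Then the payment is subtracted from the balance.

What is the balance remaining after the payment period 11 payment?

$0.00

Payment period 1: opening $2,427.70; interest $50.98 → $2,478.68; payment $225.33; balance $2,253.35
Payment period 2: opening $2,253.35; interest $47.32 → $2,300.67; payment $230.06; balance $2,070.61
Payment period 3: opening $2,070.61; interest $43.48 → $2,114.09; payment $234.89; balance $1,879.20
Payment period 4: opening $1,879.20; interest $39.46 → $1,918.66; payment $239.83; balance $1,678.83
Payment period 5: opening $1,678.83; interest $35.25 → $1,714.08; payment $244.86; balance $1,469.22
Payment period 6: opening $1,469.22; interest $30.85 → $1,500.07; payment $250.01; balance $1,250.06
Payment period 7: opening $1,250.06; interest $26.25 → $1,276.31; payment $255.26; balance $1,021.05
Payment period 8: opening $1,021.05; interest $21.44 → $1,042.49; payment $260.62; balance $781.87
Payment period 9: opening $781.87; interest $16.41 → $798.28; payment $266.09; balance $532.19
Payment period 10: opening $532.19; interest $11.17 → $543.36; payment $271.68; balance $271.68
Payment period 11: opening $271.68; interest $5.70 → $277.38; payment $277.38; balance $0.00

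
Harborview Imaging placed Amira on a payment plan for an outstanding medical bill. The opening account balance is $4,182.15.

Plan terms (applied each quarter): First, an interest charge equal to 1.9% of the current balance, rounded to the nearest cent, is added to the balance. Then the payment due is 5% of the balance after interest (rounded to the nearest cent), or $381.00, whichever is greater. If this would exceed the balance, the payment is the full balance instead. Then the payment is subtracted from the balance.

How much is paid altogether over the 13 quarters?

Quarter 1: opening $4,182.15; interest $79.46 → $4,261.61; payment $381.00; balance $3,880.61
Quarter 2: opening $3,880.61; interest $73.73 → $3,954.34; payment $381.00; balance $3,573.34
Quarter 3: opening $3,573.34; interest $67.89 → $3,641.23; payment $381.00; balance $3,260.23
Quarter 4: opening $3,260.23; interest $61.94 → $3,322.17; payment $381.00; balance $2,941.17
Quarter 5: opening $2,941.17; interest $55.88 → $2,997.05; payment $381.00; balance $2,616.05
Quarter 6: opening $2,616.05; interest $49.70 → $2,665.75; payment $381.00; balance $2,284.75
Quarter 7: opening $2,284.75; interest $43.41 → $2,328.16; payment $381.00; balance $1,947.16
Quarter 8: opening $1,947.16; interest $37.00 → $1,984.16; payment $381.00; balance $1,603.16
Quarter 9: opening $1,603.16; interest $30.46 → $1,633.62; payment $381.00; balance $1,252.62
Quarter 10: opening $1,252.62; interest $23.80 → $1,276.42; payment $381.00; balance $895.42
Quarter 11: opening $895.42; interest $17.01 → $912.43; payment $381.00; balance $531.43
Quarter 12: opening $531.43; interest $10.10 → $541.53; payment $381.00; balance $160.53
Quarter 13: opening $160.53; interest $3.05 → $163.58; payment $163.58; balance $0.00
Total paid: $4,735.58

$4,735.58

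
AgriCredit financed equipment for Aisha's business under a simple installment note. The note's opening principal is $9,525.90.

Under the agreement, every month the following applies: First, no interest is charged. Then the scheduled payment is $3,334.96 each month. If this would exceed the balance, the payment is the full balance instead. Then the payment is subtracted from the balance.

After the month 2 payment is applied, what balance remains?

$2,855.98

Month 1: opening $9,525.90; payment $3,334.96; balance $6,190.94
Month 2: opening $6,190.94; payment $3,334.96; balance $2,855.98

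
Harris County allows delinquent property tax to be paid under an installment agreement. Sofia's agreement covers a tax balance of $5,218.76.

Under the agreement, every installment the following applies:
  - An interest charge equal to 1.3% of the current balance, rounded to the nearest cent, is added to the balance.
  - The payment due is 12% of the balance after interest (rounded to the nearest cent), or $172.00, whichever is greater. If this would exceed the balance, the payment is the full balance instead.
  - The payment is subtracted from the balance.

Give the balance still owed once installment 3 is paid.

# | Opening | Interest | Payment | End bal
1 | $5,218.76 | $67.84 | $634.39 | $4,652.21
2 | $4,652.21 | $60.48 | $565.52 | $4,147.17
3 | $4,147.17 | $53.91 | $504.13 | $3,696.95

$3,696.95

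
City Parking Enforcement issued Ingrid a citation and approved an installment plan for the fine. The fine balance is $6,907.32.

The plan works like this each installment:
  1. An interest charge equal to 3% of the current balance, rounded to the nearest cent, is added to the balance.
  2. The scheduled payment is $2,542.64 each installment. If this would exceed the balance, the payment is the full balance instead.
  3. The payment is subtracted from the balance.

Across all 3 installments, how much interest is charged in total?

Installment 1: $6,907.32 +$207.22 interest = $7,114.54; pay $2,542.64 → $4,571.90
Installment 2: $4,571.90 +$137.16 interest = $4,709.06; pay $2,542.64 → $2,166.42
Installment 3: $2,166.42 +$64.99 interest = $2,231.41; pay $2,231.41 → $0.00
Total interest: $207.22 + $137.16 + $64.99 = $409.37

$409.37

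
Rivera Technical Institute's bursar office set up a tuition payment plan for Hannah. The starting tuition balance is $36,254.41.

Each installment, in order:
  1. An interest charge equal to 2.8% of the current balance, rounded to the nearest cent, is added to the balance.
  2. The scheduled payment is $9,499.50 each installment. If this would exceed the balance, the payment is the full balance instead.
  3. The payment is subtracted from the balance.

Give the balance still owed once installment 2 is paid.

$19,048.09

Installment 1: opening $36,254.41; interest $1,015.12 → $37,269.53; payment $9,499.50; balance $27,770.03
Installment 2: opening $27,770.03; interest $777.56 → $28,547.59; payment $9,499.50; balance $19,048.09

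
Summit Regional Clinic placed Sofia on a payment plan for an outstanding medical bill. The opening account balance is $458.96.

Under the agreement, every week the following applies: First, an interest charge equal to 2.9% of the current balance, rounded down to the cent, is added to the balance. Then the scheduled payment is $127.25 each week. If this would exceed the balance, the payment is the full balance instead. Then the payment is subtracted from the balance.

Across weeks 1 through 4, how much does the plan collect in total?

# | Opening | Interest | Payment | End bal
1 | $458.96 | $13.30 | $127.25 | $345.01
2 | $345.01 | $10.00 | $127.25 | $227.76
3 | $227.76 | $6.60 | $127.25 | $107.11
4 | $107.11 | $3.10 | $110.21 | $0.00
Total paid: $491.96

$491.96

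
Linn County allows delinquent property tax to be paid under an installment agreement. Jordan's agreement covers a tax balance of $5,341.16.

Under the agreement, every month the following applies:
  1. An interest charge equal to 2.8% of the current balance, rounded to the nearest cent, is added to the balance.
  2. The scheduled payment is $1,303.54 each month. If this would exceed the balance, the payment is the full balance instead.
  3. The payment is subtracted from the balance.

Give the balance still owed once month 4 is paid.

# | Opening | Interest | Payment | End bal
1 | $5,341.16 | $149.55 | $1,303.54 | $4,187.17
2 | $4,187.17 | $117.24 | $1,303.54 | $3,000.87
3 | $3,000.87 | $84.02 | $1,303.54 | $1,781.35
4 | $1,781.35 | $49.88 | $1,303.54 | $527.69

$527.69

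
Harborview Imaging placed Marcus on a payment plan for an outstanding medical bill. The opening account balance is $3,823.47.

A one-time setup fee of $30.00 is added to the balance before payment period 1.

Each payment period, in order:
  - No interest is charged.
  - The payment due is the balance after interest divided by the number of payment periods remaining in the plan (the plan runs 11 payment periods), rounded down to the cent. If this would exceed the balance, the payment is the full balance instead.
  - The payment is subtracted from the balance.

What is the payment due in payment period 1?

# | Opening | Payment | End bal
1 | $3,853.47 | $350.31 | $3,503.16

$350.31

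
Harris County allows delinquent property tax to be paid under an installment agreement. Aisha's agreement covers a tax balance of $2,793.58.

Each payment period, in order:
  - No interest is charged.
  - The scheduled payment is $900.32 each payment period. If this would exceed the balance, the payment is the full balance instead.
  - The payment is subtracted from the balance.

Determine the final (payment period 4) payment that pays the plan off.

Payment period 1: opening $2,793.58; payment $900.32; balance $1,893.26
Payment period 2: opening $1,893.26; payment $900.32; balance $992.94
Payment period 3: opening $992.94; payment $900.32; balance $92.62
Payment period 4: opening $92.62; payment $92.62; balance $0.00

$92.62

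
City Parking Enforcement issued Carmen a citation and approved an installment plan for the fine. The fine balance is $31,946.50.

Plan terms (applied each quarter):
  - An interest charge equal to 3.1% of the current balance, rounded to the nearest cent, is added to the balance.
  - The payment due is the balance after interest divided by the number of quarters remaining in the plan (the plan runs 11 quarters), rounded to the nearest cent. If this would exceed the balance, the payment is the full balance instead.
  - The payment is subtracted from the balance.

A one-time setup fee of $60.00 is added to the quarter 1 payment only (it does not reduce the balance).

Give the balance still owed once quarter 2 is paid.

$27,783.72

Quarter 1: $31,946.50 +$990.34 interest = $32,936.84; pay $2,994.26 (+ $60.00 fee) → $29,942.58
Quarter 2: $29,942.58 +$928.22 interest = $30,870.80; pay $3,087.08 → $27,783.72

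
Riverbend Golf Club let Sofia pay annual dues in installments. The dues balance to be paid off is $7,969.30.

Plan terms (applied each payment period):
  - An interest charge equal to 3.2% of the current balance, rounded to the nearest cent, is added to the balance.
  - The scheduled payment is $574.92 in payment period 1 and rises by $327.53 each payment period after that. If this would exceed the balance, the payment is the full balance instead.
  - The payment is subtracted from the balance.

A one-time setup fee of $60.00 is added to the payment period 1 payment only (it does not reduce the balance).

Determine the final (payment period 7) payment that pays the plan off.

Payment period 1: opening $7,969.30; interest $255.02 → $8,224.32; payment $574.92 (+ $60.00 fee); balance $7,649.40
Payment period 2: opening $7,649.40; interest $244.78 → $7,894.18; payment $902.45; balance $6,991.73
Payment period 3: opening $6,991.73; interest $223.74 → $7,215.47; payment $1,229.98; balance $5,985.49
Payment period 4: opening $5,985.49; interest $191.54 → $6,177.03; payment $1,557.51; balance $4,619.52
Payment period 5: opening $4,619.52; interest $147.82 → $4,767.34; payment $1,885.04; balance $2,882.30
Payment period 6: opening $2,882.30; interest $92.23 → $2,974.53; payment $2,212.57; balance $761.96
Payment period 7: opening $761.96; interest $24.38 → $786.34; payment $786.34; balance $0.00

$786.34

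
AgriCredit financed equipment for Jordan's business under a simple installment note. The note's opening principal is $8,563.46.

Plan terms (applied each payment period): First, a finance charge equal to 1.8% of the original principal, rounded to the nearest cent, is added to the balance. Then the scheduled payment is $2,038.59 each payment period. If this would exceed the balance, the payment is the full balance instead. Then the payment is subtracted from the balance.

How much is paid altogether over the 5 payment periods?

$9,334.16

Payment period 1: opening $8,563.46; interest $154.14 → $8,717.60; payment $2,038.59; balance $6,679.01
Payment period 2: opening $6,679.01; interest $154.14 → $6,833.15; payment $2,038.59; balance $4,794.56
Payment period 3: opening $4,794.56; interest $154.14 → $4,948.70; payment $2,038.59; balance $2,910.11
Payment period 4: opening $2,910.11; interest $154.14 → $3,064.25; payment $2,038.59; balance $1,025.66
Payment period 5: opening $1,025.66; interest $154.14 → $1,179.80; payment $1,179.80; balance $0.00
Total paid: $9,334.16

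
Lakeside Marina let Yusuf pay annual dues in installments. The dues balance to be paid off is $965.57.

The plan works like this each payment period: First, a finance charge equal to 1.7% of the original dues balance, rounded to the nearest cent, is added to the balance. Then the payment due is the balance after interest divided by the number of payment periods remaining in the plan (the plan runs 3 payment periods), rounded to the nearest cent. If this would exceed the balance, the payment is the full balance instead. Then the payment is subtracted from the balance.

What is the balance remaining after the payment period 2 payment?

Payment period 1: $965.57 +$16.41 interest = $981.98; pay $327.33 → $654.65
Payment period 2: $654.65 +$16.41 interest = $671.06; pay $335.53 → $335.53

$335.53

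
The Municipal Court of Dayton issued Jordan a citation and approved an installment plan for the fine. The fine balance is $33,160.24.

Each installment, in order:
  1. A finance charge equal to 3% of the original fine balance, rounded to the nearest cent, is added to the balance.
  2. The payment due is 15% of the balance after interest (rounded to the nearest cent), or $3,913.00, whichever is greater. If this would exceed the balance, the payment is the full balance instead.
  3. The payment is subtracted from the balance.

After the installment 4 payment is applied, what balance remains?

$19,621.62

Installment 1: opening $33,160.24; interest $994.81 → $34,155.05; payment $5,123.26; balance $29,031.79
Installment 2: opening $29,031.79; interest $994.81 → $30,026.60; payment $4,503.99; balance $25,522.61
Installment 3: opening $25,522.61; interest $994.81 → $26,517.42; payment $3,977.61; balance $22,539.81
Installment 4: opening $22,539.81; interest $994.81 → $23,534.62; payment $3,913.00; balance $19,621.62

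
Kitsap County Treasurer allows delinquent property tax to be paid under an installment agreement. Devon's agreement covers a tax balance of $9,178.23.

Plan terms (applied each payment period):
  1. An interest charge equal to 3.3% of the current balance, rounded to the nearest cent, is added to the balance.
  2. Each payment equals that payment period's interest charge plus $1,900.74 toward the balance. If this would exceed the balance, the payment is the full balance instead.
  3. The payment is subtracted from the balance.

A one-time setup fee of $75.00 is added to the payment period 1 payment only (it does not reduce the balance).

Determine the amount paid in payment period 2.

Payment period 1: $9,178.23 +$302.88 interest = $9,481.11; pay $2,203.62 (+ $75.00 fee) → $7,277.49
Payment period 2: $7,277.49 +$240.16 interest = $7,517.65; pay $2,140.90 → $5,376.75

$2,140.90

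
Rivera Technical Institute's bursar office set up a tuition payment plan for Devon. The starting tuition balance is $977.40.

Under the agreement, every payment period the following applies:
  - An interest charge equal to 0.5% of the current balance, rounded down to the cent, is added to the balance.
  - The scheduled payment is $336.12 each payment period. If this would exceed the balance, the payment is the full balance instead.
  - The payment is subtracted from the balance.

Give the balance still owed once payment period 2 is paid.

$313.27

Payment period 1: $977.40 +$4.88 interest = $982.28; pay $336.12 → $646.16
Payment period 2: $646.16 +$3.23 interest = $649.39; pay $336.12 → $313.27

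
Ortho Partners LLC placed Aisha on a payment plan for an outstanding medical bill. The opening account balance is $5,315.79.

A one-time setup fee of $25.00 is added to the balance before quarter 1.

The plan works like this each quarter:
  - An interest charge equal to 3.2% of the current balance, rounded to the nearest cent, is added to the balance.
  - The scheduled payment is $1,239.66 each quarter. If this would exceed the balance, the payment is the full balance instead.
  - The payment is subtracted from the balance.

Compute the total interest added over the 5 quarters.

$501.42

Quarter 1: opening $5,340.79; interest $170.91 → $5,511.70; payment $1,239.66; balance $4,272.04
Quarter 2: opening $4,272.04; interest $136.71 → $4,408.75; payment $1,239.66; balance $3,169.09
Quarter 3: opening $3,169.09; interest $101.41 → $3,270.50; payment $1,239.66; balance $2,030.84
Quarter 4: opening $2,030.84; interest $64.99 → $2,095.83; payment $1,239.66; balance $856.17
Quarter 5: opening $856.17; interest $27.40 → $883.57; payment $883.57; balance $0.00
Total interest: $170.91 + $136.71 + $101.41 + $64.99 + $27.40 = $501.42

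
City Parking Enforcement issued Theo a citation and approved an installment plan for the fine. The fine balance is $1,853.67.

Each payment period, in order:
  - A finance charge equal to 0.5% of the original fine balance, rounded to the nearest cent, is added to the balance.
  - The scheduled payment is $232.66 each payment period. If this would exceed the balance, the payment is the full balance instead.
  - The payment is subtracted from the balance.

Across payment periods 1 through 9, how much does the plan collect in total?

# | Opening | Interest | Payment | End bal
1 | $1,853.67 | $9.27 | $232.66 | $1,630.28
2 | $1,630.28 | $9.27 | $232.66 | $1,406.89
3 | $1,406.89 | $9.27 | $232.66 | $1,183.50
4 | $1,183.50 | $9.27 | $232.66 | $960.11
5 | $960.11 | $9.27 | $232.66 | $736.72
6 | $736.72 | $9.27 | $232.66 | $513.33
7 | $513.33 | $9.27 | $232.66 | $289.94
8 | $289.94 | $9.27 | $232.66 | $66.55
9 | $66.55 | $9.27 | $75.82 | $0.00
Total paid: $1,937.10

$1,937.10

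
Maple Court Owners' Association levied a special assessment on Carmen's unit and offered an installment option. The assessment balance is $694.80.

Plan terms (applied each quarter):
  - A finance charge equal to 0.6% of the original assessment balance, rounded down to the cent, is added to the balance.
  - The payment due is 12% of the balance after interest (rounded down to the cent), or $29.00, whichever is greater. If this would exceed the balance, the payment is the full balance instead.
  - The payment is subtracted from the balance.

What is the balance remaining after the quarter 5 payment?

$381.09

Quarter 1: $694.80 +$4.16 interest = $698.96; pay $83.87 → $615.09
Quarter 2: $615.09 +$4.16 interest = $619.25; pay $74.31 → $544.94
Quarter 3: $544.94 +$4.16 interest = $549.10; pay $65.89 → $483.21
Quarter 4: $483.21 +$4.16 interest = $487.37; pay $58.48 → $428.89
Quarter 5: $428.89 +$4.16 interest = $433.05; pay $51.96 → $381.09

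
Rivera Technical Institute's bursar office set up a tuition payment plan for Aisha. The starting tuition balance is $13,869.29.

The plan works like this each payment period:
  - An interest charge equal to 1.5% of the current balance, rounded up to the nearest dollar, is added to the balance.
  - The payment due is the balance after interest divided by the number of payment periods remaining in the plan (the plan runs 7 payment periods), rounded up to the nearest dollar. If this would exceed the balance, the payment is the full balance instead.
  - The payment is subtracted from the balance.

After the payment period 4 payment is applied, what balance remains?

# | Opening | Interest | Payment | End bal
1 | $13,869.29 | $209.00 | $2,012.00 | $12,066.29
2 | $12,066.29 | $181.00 | $2,042.00 | $10,205.29
3 | $10,205.29 | $154.00 | $2,072.00 | $8,287.29
4 | $8,287.29 | $125.00 | $2,104.00 | $6,308.29

$6,308.29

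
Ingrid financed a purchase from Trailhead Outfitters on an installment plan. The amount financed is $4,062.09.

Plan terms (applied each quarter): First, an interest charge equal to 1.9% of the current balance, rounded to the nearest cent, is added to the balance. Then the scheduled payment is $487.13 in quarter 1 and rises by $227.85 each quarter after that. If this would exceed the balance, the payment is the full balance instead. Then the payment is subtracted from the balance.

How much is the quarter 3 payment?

Quarter 1: opening $4,062.09; interest $77.18 → $4,139.27; payment $487.13; balance $3,652.14
Quarter 2: opening $3,652.14; interest $69.39 → $3,721.53; payment $714.98; balance $3,006.55
Quarter 3: opening $3,006.55; interest $57.12 → $3,063.67; payment $942.83; balance $2,120.84

$942.83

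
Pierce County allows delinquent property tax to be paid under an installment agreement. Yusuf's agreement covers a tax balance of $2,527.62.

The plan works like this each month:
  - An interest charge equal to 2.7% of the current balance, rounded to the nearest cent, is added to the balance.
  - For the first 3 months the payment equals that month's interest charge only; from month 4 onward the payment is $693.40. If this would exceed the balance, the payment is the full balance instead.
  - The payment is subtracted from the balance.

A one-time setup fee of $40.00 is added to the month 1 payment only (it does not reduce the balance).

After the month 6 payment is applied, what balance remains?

Month 1: $2,527.62 +$68.25 interest = $2,595.87; pay $68.25 (+ $40.00 fee) → $2,527.62
Month 2: $2,527.62 +$68.25 interest = $2,595.87; pay $68.25 → $2,527.62
Month 3: $2,527.62 +$68.25 interest = $2,595.87; pay $68.25 → $2,527.62
Month 4: $2,527.62 +$68.25 interest = $2,595.87; pay $693.40 → $1,902.47
Month 5: $1,902.47 +$51.37 interest = $1,953.84; pay $693.40 → $1,260.44
Month 6: $1,260.44 +$34.03 interest = $1,294.47; pay $693.40 → $601.07

$601.07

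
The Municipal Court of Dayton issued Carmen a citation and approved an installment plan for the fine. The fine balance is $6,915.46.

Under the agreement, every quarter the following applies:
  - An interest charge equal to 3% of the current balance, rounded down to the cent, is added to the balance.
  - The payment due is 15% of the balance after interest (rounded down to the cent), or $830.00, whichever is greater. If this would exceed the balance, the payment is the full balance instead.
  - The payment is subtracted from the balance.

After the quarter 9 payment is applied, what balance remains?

# | Opening | Interest | Payment | End bal
1 | $6,915.46 | $207.46 | $1,068.43 | $6,054.49
2 | $6,054.49 | $181.63 | $935.41 | $5,300.71
3 | $5,300.71 | $159.02 | $830.00 | $4,629.73
4 | $4,629.73 | $138.89 | $830.00 | $3,938.62
5 | $3,938.62 | $118.15 | $830.00 | $3,226.77
6 | $3,226.77 | $96.80 | $830.00 | $2,493.57
7 | $2,493.57 | $74.80 | $830.00 | $1,738.37
8 | $1,738.37 | $52.15 | $830.00 | $960.52
9 | $960.52 | $28.81 | $830.00 | $159.33

$159.33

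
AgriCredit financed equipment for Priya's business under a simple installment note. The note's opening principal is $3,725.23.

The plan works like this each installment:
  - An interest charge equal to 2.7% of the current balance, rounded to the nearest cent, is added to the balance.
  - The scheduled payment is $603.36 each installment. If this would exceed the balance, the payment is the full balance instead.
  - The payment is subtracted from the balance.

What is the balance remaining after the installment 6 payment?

$497.45

Installment 1: opening $3,725.23; interest $100.58 → $3,825.81; payment $603.36; balance $3,222.45
Installment 2: opening $3,222.45; interest $87.01 → $3,309.46; payment $603.36; balance $2,706.10
Installment 3: opening $2,706.10; interest $73.06 → $2,779.16; payment $603.36; balance $2,175.80
Installment 4: opening $2,175.80; interest $58.75 → $2,234.55; payment $603.36; balance $1,631.19
Installment 5: opening $1,631.19; interest $44.04 → $1,675.23; payment $603.36; balance $1,071.87
Installment 6: opening $1,071.87; interest $28.94 → $1,100.81; payment $603.36; balance $497.45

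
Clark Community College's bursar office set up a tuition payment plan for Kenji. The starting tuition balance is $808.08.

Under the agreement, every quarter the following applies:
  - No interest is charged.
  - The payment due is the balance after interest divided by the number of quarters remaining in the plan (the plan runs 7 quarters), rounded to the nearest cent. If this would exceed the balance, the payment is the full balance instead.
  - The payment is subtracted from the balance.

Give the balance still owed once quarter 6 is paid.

$115.44

Quarter 1: opening $808.08; payment $115.44; balance $692.64
Quarter 2: opening $692.64; payment $115.44; balance $577.20
Quarter 3: opening $577.20; payment $115.44; balance $461.76
Quarter 4: opening $461.76; payment $115.44; balance $346.32
Quarter 5: opening $346.32; payment $115.44; balance $230.88
Quarter 6: opening $230.88; payment $115.44; balance $115.44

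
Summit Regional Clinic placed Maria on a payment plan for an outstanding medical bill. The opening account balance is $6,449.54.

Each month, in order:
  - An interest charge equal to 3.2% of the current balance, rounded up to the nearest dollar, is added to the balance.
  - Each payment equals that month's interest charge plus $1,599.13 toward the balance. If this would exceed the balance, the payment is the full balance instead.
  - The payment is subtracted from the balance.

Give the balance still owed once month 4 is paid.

Month 1: opening $6,449.54; interest $207.00 → $6,656.54; payment $1,806.13; balance $4,850.41
Month 2: opening $4,850.41; interest $156.00 → $5,006.41; payment $1,755.13; balance $3,251.28
Month 3: opening $3,251.28; interest $105.00 → $3,356.28; payment $1,704.13; balance $1,652.15
Month 4: opening $1,652.15; interest $53.00 → $1,705.15; payment $1,652.13; balance $53.02

$53.02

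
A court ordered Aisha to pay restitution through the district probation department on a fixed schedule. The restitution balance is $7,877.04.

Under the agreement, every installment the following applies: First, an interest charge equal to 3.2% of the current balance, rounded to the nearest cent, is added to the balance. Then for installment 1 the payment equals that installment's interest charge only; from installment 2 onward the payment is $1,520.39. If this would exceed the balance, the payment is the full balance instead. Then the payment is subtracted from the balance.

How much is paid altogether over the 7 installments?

Installment 1: opening $7,877.04; interest $252.07 → $8,129.11; payment $252.07; balance $7,877.04
Installment 2: opening $7,877.04; interest $252.07 → $8,129.11; payment $1,520.39; balance $6,608.72
Installment 3: opening $6,608.72; interest $211.48 → $6,820.20; payment $1,520.39; balance $5,299.81
Installment 4: opening $5,299.81; interest $169.59 → $5,469.40; payment $1,520.39; balance $3,949.01
Installment 5: opening $3,949.01; interest $126.37 → $4,075.38; payment $1,520.39; balance $2,554.99
Installment 6: opening $2,554.99; interest $81.76 → $2,636.75; payment $1,520.39; balance $1,116.36
Installment 7: opening $1,116.36; interest $35.72 → $1,152.08; payment $1,152.08; balance $0.00
Total paid: $9,006.10

$9,006.10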